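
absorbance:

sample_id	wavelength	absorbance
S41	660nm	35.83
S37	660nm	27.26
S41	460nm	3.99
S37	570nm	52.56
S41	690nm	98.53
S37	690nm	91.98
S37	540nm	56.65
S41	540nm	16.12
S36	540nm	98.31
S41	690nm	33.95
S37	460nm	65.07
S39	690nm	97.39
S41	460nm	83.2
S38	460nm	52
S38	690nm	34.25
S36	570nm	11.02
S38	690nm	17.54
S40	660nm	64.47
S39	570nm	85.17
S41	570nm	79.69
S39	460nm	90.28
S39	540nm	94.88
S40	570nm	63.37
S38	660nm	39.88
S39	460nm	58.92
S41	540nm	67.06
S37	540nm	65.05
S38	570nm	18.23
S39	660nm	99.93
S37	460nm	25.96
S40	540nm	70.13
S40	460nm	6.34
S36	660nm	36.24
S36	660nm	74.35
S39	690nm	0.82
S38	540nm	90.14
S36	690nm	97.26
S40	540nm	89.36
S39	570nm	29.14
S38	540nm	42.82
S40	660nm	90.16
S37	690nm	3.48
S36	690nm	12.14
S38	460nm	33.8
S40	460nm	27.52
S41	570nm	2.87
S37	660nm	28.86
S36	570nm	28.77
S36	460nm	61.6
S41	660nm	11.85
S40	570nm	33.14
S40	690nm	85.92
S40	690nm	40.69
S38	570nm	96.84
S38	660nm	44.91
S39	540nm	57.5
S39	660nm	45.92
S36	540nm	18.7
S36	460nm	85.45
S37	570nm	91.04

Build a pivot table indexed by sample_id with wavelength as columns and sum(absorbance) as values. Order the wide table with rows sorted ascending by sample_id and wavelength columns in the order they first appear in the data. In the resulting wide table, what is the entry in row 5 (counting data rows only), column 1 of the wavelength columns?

With rows sorted ascending by sample_id, row 5 is sample_id=S40. wavelength columns in first-appearance order: 660nm, 460nm, 570nm, 690nm, 540nm; column 1 is 660nm.
Long rows with sample_id=S40, wavelength=660nm: 64.47 + 90.16 = 154.63.

154.63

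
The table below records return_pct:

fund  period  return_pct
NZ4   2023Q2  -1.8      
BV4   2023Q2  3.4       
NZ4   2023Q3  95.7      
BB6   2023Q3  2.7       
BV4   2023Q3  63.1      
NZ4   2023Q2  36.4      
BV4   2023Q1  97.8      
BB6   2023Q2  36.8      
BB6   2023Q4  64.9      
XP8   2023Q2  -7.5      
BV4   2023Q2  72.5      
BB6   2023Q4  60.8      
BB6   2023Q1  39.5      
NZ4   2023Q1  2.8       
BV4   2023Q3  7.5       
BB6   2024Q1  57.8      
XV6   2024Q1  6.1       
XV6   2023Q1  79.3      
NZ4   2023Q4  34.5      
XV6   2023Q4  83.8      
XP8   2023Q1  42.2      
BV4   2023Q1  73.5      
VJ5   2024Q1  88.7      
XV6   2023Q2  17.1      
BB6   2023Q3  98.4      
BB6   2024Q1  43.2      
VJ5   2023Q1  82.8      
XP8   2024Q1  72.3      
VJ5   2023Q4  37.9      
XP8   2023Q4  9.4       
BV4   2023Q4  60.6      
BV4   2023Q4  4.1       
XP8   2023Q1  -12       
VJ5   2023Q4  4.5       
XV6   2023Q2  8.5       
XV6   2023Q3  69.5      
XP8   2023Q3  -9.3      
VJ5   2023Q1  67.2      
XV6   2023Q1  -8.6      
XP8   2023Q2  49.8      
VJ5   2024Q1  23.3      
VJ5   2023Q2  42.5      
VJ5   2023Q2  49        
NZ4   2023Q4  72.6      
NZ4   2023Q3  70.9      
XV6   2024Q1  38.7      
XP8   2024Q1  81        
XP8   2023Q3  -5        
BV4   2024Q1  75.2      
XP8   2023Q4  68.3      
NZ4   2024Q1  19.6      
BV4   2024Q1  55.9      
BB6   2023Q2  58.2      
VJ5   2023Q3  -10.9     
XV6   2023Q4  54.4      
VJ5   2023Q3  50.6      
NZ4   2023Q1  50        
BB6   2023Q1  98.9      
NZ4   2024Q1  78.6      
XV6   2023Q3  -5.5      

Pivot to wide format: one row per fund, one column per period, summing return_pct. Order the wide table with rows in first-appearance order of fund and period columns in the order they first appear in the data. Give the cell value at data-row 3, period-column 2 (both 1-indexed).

101.1

With rows in first-appearance order of fund, row 3 is fund=BB6. period columns in first-appearance order: 2023Q2, 2023Q3, 2023Q1, 2023Q4, 2024Q1; column 2 is 2023Q3.
Long rows with fund=BB6, period=2023Q3: 2.7 + 98.4 = 101.1.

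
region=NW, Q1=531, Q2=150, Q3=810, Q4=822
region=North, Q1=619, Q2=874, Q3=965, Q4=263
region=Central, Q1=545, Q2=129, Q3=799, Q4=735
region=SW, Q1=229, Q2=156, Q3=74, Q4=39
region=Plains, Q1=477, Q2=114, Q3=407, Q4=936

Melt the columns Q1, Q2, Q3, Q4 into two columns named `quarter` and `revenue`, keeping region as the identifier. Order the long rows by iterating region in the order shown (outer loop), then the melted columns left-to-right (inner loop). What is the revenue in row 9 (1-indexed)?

545

20 rows total (5 × 4). Row 9: index ⌊(9-1)/4⌋ = 2 into region → Central; (9-1) mod 4 = 0 into the melted columns → Q1.
So row 9 is (Central, Q1, 545); revenue = 545.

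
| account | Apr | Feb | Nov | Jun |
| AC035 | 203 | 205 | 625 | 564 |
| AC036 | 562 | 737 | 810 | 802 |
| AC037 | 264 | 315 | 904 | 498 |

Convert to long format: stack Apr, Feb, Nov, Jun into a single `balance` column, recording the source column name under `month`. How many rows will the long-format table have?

3 account values × 4 melted columns = 12 rows.

12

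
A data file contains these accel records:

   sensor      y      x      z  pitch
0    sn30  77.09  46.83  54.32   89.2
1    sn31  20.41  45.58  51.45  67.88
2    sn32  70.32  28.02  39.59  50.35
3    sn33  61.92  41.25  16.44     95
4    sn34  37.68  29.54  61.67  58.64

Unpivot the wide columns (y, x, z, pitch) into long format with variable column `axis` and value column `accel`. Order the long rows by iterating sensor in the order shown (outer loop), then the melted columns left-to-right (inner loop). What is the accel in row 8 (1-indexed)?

20 rows total (5 × 4). Row 8: index ⌊(8-1)/4⌋ = 1 into sensor → sn31; (8-1) mod 4 = 3 into the melted columns → pitch.
So row 8 is (sn31, pitch, 67.88); accel = 67.88.

67.88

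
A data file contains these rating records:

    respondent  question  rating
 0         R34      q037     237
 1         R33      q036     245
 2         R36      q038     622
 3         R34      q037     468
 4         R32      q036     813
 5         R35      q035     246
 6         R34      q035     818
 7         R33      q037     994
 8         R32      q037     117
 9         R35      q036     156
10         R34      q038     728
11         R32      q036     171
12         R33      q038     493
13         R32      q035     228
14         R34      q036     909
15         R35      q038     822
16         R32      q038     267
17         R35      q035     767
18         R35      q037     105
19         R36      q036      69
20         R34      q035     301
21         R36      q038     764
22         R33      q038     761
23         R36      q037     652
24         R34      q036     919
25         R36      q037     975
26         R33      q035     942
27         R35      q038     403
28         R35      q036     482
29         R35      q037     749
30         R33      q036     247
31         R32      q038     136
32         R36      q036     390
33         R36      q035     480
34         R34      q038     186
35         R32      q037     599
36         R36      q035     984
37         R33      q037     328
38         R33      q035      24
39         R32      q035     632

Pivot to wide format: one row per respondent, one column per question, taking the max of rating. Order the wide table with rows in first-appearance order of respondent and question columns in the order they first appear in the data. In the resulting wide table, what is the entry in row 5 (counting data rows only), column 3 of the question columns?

With rows in first-appearance order of respondent, row 5 is respondent=R35. question columns in first-appearance order: q037, q036, q038, q035; column 3 is q038.
Long rows with respondent=R35, question=q038: max(822, 403) = 822.

822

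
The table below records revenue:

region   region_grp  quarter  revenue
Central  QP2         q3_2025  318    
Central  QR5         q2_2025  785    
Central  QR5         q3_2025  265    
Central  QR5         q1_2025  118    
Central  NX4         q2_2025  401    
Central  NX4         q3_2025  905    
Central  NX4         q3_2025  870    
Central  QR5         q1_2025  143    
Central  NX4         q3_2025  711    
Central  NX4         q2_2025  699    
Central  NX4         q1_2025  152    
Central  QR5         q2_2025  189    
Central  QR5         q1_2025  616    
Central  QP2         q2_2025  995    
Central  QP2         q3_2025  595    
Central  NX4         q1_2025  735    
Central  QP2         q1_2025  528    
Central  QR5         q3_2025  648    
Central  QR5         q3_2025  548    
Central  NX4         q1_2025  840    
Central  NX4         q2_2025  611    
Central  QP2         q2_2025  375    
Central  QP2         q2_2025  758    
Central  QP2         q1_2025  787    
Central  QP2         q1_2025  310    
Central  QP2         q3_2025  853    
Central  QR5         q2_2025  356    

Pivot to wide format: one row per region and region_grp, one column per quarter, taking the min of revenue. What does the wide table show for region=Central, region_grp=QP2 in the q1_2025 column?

310

Rows with region=Central, region_grp=QP2 and quarter=q1_2025: revenue values are 528, 787, 310.
min(528, 787, 310) = 310.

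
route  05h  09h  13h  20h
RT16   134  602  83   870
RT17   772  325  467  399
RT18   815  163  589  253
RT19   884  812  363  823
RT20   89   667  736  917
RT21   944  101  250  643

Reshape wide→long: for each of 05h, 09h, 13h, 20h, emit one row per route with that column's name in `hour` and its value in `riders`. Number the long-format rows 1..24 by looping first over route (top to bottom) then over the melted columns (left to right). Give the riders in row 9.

815

24 rows total (6 × 4). Row 9: index ⌊(9-1)/4⌋ = 2 into route → RT18; (9-1) mod 4 = 0 into the melted columns → 05h.
So row 9 is (RT18, 05h, 815); riders = 815.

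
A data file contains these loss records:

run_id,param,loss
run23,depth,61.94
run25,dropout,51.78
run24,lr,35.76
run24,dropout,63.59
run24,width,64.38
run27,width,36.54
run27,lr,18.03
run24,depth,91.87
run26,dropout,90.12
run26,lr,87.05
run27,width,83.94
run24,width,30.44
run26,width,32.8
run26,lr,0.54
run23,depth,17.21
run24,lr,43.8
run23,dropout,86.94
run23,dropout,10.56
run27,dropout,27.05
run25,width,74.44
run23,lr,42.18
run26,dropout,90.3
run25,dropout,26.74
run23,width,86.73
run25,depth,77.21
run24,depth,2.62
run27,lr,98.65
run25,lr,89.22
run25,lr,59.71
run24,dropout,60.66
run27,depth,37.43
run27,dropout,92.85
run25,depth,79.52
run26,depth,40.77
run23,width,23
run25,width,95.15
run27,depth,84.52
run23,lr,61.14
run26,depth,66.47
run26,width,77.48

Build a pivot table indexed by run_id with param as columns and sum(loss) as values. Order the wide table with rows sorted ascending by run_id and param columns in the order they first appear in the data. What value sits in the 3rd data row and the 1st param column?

156.73

With rows sorted ascending by run_id, row 3 is run_id=run25. param columns in first-appearance order: depth, dropout, lr, width; column 1 is depth.
Long rows with run_id=run25, param=depth: 77.21 + 79.52 = 156.73.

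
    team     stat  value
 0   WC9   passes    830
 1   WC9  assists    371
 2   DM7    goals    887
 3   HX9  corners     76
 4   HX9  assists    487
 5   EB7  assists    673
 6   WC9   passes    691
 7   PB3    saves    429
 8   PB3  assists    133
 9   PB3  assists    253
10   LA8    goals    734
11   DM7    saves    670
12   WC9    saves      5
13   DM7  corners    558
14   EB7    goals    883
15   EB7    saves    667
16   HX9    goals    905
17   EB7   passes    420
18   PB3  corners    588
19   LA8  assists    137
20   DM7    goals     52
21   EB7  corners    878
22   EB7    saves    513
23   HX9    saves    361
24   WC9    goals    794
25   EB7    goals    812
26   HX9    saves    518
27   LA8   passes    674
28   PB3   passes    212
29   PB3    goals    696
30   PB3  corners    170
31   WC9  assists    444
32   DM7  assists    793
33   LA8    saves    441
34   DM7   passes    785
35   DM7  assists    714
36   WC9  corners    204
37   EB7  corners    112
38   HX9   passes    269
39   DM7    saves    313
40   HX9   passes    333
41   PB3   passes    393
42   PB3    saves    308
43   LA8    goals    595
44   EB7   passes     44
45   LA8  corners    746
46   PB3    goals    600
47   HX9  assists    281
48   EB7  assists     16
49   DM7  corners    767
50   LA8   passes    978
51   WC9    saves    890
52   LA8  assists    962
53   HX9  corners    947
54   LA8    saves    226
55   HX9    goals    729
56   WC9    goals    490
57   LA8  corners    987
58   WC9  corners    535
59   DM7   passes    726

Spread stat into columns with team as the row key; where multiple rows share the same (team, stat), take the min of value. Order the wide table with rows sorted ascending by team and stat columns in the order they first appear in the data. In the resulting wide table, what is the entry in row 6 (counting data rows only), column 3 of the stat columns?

With rows sorted ascending by team, row 6 is team=WC9. stat columns in first-appearance order: passes, assists, goals, corners, saves; column 3 is goals.
Long rows with team=WC9, stat=goals: min(794, 490) = 490.

490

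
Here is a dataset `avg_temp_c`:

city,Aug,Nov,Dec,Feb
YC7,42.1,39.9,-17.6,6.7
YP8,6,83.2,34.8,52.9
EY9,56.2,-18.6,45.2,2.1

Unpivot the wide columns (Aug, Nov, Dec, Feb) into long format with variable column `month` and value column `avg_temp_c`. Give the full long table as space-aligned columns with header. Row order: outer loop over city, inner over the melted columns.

Each (city, column) pair becomes one row: 3 × 4 = 12 rows.
For example, (YC7, Aug) → avg_temp_c=42.1.

city  month  avg_temp_c
YC7   Aug    42.1      
YC7   Nov    39.9      
YC7   Dec    -17.6     
YC7   Feb    6.7       
YP8   Aug    6         
YP8   Nov    83.2      
YP8   Dec    34.8      
YP8   Feb    52.9      
EY9   Aug    56.2      
EY9   Nov    -18.6     
EY9   Dec    45.2      
EY9   Feb    2.1       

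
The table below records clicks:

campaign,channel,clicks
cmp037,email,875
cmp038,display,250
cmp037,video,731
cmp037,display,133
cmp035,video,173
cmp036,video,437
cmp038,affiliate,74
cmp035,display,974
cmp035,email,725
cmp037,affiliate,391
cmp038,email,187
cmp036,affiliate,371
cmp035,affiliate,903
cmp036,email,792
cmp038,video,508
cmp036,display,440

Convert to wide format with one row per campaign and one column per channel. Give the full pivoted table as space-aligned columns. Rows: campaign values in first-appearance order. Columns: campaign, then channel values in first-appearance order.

Columns: campaign plus the 4 distinct channel values (email, display, video, affiliate).
For example, row cmp037 column email takes clicks=875 from the long row (cmp037, email).

campaign  email  display  video  affiliate
cmp037    875    133      731    391      
cmp038    187    250      508    74       
cmp035    725    974      173    903      
cmp036    792    440      437    371      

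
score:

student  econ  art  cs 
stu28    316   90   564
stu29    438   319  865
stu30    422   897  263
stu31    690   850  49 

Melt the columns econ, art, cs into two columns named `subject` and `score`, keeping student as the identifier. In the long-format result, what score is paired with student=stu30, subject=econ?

422

Unpivoting turns each (student, wide-column) pair into one long row.
The wide cell at row stu30, column econ holds 422, so the long row (stu30, econ) has score=422.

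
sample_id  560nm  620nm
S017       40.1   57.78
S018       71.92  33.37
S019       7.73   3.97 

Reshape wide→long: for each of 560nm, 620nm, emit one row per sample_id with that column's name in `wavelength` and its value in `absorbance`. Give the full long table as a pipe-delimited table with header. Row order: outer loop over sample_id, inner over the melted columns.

| sample_id | wavelength | absorbance |
| S017 | 560nm | 40.1 |
| S017 | 620nm | 57.78 |
| S018 | 560nm | 71.92 |
| S018 | 620nm | 33.37 |
| S019 | 560nm | 7.73 |
| S019 | 620nm | 3.97 |

Each (sample_id, column) pair becomes one row: 3 × 2 = 6 rows.
For example, (S017, 560nm) → absorbance=40.1.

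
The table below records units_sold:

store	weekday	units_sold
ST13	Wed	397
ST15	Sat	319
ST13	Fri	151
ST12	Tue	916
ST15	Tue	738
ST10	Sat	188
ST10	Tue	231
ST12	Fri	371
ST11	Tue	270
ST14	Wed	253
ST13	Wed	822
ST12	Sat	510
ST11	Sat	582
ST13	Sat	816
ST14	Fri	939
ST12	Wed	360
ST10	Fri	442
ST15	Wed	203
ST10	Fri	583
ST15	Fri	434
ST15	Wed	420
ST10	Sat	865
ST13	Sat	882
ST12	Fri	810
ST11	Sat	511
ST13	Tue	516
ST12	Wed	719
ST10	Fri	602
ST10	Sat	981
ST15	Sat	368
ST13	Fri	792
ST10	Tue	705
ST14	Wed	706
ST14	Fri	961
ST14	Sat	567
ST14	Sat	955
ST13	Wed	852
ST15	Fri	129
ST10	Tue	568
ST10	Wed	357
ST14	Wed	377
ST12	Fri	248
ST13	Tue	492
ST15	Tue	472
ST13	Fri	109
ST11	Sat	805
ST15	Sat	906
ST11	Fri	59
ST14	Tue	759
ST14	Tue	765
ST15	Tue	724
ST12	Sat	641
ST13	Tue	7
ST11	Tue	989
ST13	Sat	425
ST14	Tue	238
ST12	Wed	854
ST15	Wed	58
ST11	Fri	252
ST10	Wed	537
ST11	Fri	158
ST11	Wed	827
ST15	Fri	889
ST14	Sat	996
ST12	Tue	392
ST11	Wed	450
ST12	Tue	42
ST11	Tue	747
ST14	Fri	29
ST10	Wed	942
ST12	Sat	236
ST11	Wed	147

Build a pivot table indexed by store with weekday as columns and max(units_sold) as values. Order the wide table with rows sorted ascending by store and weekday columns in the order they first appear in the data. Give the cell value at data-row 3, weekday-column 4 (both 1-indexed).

916

With rows sorted ascending by store, row 3 is store=ST12. weekday columns in first-appearance order: Wed, Sat, Fri, Tue; column 4 is Tue.
Long rows with store=ST12, weekday=Tue: max(916, 392, 42) = 916.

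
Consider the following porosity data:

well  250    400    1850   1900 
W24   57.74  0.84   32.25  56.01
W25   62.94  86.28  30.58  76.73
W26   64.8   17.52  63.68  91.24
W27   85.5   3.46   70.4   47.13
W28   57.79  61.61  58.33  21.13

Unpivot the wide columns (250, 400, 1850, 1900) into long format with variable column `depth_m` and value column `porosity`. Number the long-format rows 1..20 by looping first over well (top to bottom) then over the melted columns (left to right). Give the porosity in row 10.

17.52

20 rows total (5 × 4). Row 10: index ⌊(10-1)/4⌋ = 2 into well → W26; (10-1) mod 4 = 1 into the melted columns → 400.
So row 10 is (W26, 400, 17.52); porosity = 17.52.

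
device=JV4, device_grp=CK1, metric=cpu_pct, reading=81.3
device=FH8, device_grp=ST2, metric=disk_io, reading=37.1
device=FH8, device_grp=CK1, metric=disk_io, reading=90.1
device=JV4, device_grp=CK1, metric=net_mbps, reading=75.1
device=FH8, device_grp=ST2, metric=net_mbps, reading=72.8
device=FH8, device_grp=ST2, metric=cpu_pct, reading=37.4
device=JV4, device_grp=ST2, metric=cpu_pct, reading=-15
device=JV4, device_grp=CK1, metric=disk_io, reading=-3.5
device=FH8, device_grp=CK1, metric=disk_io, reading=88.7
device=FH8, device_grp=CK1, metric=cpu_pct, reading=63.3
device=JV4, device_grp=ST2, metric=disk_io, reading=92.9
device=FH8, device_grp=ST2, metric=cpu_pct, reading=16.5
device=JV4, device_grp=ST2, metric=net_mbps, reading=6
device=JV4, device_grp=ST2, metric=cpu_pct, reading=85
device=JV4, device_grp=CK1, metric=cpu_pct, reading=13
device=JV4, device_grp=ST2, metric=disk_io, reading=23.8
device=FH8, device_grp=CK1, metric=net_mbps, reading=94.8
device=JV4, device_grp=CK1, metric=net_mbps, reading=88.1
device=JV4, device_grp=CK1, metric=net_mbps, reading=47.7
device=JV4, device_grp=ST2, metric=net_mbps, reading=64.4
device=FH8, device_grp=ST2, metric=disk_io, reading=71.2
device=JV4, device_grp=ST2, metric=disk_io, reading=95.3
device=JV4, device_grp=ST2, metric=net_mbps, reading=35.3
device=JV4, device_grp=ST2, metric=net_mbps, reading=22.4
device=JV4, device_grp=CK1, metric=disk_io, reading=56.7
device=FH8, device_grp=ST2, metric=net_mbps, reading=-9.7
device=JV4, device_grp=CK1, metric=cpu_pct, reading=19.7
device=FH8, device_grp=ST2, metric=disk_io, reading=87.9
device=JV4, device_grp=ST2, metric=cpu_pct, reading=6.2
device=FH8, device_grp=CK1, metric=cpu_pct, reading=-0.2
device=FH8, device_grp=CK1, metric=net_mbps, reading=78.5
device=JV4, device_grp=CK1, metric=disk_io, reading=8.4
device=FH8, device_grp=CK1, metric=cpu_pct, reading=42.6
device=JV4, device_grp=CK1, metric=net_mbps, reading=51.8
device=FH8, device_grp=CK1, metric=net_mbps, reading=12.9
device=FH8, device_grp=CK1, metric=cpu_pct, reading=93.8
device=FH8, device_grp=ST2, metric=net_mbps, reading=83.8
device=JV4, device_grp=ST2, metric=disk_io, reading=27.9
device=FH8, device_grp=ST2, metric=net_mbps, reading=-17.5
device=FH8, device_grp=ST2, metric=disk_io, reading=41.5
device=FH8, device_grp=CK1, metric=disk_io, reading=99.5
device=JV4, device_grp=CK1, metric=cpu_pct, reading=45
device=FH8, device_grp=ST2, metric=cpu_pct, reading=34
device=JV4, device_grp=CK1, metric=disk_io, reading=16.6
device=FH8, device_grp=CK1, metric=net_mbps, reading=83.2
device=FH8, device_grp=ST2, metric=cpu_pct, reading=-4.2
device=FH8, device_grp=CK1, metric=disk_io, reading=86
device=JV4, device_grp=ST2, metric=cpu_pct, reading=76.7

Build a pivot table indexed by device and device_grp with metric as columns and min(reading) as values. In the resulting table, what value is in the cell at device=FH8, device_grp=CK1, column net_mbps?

Rows with device=FH8, device_grp=CK1 and metric=net_mbps: reading values are 94.8, 78.5, 12.9, 83.2.
min(94.8, 78.5, 12.9, 83.2) = 12.9.

12.9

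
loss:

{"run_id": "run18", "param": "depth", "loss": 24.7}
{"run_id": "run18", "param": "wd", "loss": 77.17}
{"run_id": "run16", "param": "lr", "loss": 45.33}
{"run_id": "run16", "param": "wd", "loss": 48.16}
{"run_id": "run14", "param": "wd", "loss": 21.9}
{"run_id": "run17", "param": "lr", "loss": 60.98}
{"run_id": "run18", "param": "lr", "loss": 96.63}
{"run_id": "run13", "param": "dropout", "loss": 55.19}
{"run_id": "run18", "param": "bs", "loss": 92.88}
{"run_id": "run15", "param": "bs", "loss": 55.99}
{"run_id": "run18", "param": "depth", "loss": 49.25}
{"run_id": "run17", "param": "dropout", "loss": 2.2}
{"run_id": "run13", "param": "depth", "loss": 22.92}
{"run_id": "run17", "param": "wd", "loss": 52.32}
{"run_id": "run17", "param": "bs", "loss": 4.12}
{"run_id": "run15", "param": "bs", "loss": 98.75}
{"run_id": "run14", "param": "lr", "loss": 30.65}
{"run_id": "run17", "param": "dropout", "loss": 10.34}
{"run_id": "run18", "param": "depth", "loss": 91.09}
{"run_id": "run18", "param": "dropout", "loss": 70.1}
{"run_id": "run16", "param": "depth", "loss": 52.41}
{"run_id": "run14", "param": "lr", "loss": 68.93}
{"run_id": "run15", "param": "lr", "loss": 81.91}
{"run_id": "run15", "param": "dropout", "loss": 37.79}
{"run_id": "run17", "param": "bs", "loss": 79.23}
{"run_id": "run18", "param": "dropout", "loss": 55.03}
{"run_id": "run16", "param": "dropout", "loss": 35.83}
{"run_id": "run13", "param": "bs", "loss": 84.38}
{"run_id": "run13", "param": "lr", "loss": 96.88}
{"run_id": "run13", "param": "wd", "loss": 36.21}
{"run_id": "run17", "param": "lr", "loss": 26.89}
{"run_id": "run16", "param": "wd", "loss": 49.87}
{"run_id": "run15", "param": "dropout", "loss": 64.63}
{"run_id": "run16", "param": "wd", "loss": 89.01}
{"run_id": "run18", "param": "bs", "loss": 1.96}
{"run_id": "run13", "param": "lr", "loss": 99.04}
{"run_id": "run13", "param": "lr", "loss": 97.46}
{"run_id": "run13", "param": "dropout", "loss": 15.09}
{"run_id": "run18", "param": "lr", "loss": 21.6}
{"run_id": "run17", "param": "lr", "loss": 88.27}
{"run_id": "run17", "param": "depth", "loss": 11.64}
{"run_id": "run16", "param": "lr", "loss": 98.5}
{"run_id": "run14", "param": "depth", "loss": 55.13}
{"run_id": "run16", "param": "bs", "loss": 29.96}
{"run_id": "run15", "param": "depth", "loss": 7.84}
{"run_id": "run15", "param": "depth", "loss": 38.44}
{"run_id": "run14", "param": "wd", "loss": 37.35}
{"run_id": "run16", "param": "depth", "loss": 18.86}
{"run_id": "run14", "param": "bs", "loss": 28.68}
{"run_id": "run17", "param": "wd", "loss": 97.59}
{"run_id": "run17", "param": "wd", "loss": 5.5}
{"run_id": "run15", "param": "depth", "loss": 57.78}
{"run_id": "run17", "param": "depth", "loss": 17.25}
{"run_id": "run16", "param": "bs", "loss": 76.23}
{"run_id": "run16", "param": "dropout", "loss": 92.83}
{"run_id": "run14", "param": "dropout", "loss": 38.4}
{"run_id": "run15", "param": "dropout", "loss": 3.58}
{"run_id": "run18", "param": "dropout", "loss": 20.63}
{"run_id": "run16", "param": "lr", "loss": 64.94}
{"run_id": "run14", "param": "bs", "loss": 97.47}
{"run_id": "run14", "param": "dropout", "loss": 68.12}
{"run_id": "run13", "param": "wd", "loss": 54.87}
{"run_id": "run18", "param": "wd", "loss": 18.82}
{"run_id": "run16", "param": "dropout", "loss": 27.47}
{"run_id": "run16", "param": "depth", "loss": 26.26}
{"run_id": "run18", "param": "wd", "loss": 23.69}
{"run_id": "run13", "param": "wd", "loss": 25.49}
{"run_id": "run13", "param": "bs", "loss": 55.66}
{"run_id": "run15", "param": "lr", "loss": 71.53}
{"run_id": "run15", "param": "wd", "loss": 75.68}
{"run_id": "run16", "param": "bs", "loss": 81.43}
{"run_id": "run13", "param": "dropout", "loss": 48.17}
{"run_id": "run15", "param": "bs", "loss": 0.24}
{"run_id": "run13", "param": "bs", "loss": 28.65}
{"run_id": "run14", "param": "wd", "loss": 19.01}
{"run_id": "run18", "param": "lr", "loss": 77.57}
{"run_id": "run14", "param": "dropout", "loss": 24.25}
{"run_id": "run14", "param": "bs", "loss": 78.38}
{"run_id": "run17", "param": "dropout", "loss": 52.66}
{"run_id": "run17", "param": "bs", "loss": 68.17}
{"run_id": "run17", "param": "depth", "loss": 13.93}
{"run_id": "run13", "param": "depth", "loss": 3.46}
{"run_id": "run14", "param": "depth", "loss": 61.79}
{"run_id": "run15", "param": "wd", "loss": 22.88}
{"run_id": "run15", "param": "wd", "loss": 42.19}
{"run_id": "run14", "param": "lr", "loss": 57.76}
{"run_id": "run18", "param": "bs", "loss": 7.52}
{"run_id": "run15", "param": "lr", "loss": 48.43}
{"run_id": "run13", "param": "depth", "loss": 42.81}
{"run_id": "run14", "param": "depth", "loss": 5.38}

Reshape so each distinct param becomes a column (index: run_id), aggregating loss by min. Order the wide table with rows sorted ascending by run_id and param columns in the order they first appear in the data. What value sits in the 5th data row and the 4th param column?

With rows sorted ascending by run_id, row 5 is run_id=run17. param columns in first-appearance order: depth, wd, lr, dropout, bs; column 4 is dropout.
Long rows with run_id=run17, param=dropout: min(2.2, 10.34, 52.66) = 2.2.

2.2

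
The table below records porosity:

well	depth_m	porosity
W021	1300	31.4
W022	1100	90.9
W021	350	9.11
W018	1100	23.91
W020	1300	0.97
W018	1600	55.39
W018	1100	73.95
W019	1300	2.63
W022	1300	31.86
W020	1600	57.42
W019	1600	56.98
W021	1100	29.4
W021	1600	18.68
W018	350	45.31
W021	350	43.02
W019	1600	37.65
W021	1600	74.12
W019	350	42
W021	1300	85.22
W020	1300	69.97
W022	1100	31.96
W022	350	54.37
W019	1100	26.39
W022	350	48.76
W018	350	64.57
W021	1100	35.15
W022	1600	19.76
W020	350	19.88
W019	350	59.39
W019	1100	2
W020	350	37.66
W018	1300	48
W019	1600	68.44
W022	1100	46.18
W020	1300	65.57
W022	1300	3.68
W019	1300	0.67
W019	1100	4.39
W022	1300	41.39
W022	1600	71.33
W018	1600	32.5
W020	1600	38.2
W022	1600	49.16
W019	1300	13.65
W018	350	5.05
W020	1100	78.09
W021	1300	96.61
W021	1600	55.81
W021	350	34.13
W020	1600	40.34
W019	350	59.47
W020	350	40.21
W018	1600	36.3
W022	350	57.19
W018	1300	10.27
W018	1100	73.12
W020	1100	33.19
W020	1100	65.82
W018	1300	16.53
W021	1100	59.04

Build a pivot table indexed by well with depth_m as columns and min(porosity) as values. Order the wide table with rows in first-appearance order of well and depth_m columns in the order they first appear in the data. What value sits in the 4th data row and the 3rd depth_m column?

19.88

With rows in first-appearance order of well, row 4 is well=W020. depth_m columns in first-appearance order: 1300, 1100, 350, 1600; column 3 is 350.
Long rows with well=W020, depth_m=350: min(19.88, 37.66, 40.21) = 19.88.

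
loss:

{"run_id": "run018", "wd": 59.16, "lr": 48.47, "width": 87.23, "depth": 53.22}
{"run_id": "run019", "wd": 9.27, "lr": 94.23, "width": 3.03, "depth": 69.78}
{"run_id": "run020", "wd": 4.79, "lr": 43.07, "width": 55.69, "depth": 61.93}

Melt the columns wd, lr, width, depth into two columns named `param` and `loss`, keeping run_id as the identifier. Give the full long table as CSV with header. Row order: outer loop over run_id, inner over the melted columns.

run_id,param,loss
run018,wd,59.16
run018,lr,48.47
run018,width,87.23
run018,depth,53.22
run019,wd,9.27
run019,lr,94.23
run019,width,3.03
run019,depth,69.78
run020,wd,4.79
run020,lr,43.07
run020,width,55.69
run020,depth,61.93

Each (run_id, column) pair becomes one row: 3 × 4 = 12 rows.
For example, (run018, wd) → loss=59.16.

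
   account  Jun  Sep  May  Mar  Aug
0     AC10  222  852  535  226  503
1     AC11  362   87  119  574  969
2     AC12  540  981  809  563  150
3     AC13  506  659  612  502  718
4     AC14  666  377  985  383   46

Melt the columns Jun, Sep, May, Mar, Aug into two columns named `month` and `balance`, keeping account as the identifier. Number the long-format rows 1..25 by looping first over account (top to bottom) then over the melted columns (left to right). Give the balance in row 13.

809

25 rows total (5 × 5). Row 13: index ⌊(13-1)/5⌋ = 2 into account → AC12; (13-1) mod 5 = 2 into the melted columns → May.
So row 13 is (AC12, May, 809); balance = 809.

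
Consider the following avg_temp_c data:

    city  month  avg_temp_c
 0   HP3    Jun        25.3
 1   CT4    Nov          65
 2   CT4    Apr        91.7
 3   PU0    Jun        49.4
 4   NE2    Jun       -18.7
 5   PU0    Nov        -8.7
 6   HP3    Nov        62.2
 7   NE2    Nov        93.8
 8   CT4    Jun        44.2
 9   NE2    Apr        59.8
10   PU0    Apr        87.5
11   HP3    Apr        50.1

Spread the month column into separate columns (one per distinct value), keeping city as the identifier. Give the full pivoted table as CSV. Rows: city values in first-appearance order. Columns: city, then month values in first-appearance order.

Columns: city plus the 3 distinct month values (Jun, Nov, Apr).
For example, row HP3 column Jun takes avg_temp_c=25.3 from the long row (HP3, Jun).

city,Jun,Nov,Apr
HP3,25.3,62.2,50.1
CT4,44.2,65,91.7
PU0,49.4,-8.7,87.5
NE2,-18.7,93.8,59.8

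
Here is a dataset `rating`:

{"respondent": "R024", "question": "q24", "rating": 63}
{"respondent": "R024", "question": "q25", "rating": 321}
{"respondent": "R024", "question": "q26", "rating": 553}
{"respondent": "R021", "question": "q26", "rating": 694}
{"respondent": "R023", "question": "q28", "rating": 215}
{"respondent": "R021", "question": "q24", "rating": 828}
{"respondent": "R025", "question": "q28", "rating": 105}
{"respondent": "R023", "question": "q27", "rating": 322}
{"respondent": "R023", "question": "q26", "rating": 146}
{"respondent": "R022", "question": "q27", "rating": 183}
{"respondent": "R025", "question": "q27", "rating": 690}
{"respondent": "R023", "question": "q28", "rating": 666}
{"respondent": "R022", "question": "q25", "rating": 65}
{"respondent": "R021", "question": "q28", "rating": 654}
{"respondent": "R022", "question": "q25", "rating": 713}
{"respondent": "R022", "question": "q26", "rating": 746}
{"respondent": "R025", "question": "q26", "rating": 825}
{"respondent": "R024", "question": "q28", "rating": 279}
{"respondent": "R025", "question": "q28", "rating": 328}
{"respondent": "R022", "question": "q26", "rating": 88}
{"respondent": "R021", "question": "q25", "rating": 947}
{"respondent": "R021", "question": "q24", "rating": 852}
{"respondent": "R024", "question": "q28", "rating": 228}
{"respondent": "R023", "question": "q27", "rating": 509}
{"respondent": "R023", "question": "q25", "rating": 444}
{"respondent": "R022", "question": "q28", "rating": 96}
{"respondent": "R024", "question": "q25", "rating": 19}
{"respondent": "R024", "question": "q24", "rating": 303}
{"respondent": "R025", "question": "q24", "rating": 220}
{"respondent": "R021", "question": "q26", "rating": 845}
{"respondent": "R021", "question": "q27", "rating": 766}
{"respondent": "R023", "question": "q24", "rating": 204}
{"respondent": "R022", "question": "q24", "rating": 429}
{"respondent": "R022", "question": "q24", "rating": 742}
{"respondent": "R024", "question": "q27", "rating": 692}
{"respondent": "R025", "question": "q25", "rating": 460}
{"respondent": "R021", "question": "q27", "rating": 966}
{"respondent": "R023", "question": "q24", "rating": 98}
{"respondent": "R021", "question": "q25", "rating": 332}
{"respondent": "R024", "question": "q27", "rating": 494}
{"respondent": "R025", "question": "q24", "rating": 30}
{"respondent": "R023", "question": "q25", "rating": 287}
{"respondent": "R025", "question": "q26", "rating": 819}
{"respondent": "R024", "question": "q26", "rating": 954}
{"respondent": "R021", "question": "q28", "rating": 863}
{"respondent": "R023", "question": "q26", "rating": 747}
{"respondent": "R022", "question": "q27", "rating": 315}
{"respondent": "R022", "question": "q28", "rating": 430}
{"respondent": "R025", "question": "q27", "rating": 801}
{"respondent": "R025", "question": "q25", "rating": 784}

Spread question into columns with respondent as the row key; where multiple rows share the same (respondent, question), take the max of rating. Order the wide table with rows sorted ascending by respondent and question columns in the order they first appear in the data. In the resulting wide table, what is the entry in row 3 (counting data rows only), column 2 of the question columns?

444

With rows sorted ascending by respondent, row 3 is respondent=R023. question columns in first-appearance order: q24, q25, q26, q28, q27; column 2 is q25.
Long rows with respondent=R023, question=q25: max(444, 287) = 444.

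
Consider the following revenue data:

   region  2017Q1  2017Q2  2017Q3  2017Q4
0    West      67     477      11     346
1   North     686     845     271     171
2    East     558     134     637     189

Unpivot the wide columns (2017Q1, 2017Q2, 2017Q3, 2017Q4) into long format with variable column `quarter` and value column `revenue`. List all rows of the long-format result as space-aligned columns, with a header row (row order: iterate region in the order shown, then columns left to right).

Each (region, column) pair becomes one row: 3 × 4 = 12 rows.
For example, (West, 2017Q1) → revenue=67.

region  quarter  revenue
West    2017Q1   67     
West    2017Q2   477    
West    2017Q3   11     
West    2017Q4   346    
North   2017Q1   686    
North   2017Q2   845    
North   2017Q3   271    
North   2017Q4   171    
East    2017Q1   558    
East    2017Q2   134    
East    2017Q3   637    
East    2017Q4   189    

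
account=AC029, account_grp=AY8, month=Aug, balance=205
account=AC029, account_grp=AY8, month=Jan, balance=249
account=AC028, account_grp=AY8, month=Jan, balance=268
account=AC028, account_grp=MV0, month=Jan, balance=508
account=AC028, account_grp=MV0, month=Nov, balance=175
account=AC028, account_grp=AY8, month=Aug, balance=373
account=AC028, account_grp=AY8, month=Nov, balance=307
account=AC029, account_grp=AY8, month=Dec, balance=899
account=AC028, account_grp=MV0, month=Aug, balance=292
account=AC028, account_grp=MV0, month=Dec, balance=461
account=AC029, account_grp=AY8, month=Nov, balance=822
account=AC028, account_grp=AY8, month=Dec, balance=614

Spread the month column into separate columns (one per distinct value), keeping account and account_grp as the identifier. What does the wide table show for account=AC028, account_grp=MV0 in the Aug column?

292

Wide layout: rows indexed by account and account_grp, columns are the 4 distinct month values (Aug, Jan, Nov, Dec).
Cell (account=AC028, account_grp=MV0, month=Aug) draws from the long row where account=AC028, account_grp=MV0 and month=Aug, which has balance=292.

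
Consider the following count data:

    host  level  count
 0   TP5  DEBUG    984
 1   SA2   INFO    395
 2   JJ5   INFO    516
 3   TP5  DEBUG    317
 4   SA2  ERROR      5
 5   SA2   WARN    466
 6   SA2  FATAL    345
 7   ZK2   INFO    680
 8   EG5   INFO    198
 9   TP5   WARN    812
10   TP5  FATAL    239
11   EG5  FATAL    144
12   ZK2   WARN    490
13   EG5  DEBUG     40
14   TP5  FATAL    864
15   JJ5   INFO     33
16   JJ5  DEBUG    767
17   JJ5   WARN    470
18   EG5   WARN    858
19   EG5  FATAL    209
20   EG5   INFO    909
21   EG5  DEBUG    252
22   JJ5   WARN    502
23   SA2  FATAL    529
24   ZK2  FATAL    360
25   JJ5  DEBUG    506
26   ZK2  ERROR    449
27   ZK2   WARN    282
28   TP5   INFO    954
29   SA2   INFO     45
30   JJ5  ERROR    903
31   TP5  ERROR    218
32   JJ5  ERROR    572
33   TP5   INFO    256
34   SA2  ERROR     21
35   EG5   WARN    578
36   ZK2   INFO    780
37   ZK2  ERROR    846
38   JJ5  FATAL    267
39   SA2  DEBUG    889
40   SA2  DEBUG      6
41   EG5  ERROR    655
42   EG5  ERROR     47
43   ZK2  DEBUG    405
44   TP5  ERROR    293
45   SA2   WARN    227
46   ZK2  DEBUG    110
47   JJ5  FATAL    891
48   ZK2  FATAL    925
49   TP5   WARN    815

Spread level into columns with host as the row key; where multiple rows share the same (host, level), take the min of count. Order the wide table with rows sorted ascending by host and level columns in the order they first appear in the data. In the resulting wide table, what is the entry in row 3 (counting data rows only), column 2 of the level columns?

45

With rows sorted ascending by host, row 3 is host=SA2. level columns in first-appearance order: DEBUG, INFO, ERROR, WARN, FATAL; column 2 is INFO.
Long rows with host=SA2, level=INFO: min(395, 45) = 45.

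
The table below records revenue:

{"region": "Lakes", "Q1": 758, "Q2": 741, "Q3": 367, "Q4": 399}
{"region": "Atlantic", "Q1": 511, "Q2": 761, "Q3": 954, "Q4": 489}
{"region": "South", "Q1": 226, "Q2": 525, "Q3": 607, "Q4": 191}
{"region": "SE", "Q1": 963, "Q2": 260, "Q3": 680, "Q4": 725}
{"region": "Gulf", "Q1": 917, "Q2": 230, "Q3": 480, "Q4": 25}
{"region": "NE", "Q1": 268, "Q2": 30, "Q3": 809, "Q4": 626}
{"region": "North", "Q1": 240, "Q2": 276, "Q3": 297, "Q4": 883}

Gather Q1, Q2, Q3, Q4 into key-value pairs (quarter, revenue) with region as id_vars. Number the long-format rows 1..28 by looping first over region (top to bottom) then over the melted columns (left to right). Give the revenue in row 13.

963

28 rows total (7 × 4). Row 13: index ⌊(13-1)/4⌋ = 3 into region → SE; (13-1) mod 4 = 0 into the melted columns → Q1.
So row 13 is (SE, Q1, 963); revenue = 963.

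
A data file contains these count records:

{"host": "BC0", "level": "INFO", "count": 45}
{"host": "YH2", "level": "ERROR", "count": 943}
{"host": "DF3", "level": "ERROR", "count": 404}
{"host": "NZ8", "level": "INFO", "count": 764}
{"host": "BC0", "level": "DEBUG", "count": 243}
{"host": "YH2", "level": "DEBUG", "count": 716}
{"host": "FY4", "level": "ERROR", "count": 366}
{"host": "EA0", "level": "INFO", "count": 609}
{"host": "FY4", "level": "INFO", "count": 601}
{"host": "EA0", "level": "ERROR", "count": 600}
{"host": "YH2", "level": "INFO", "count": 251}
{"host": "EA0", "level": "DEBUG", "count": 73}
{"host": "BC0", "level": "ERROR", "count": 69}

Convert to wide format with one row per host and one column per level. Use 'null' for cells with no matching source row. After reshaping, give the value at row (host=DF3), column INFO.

No long-format row has host=DF3 and level=INFO, so the cell is null.

null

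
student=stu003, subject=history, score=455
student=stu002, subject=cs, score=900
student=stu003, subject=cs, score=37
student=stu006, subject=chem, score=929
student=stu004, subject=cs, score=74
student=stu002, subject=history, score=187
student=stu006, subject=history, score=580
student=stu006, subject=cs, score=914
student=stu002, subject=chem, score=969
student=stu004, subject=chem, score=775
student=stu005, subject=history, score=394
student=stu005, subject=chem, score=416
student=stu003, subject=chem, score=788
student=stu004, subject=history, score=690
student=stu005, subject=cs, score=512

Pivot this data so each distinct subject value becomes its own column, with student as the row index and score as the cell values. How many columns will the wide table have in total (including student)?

4

1 column for student plus 3 distinct subject values → 4 columns.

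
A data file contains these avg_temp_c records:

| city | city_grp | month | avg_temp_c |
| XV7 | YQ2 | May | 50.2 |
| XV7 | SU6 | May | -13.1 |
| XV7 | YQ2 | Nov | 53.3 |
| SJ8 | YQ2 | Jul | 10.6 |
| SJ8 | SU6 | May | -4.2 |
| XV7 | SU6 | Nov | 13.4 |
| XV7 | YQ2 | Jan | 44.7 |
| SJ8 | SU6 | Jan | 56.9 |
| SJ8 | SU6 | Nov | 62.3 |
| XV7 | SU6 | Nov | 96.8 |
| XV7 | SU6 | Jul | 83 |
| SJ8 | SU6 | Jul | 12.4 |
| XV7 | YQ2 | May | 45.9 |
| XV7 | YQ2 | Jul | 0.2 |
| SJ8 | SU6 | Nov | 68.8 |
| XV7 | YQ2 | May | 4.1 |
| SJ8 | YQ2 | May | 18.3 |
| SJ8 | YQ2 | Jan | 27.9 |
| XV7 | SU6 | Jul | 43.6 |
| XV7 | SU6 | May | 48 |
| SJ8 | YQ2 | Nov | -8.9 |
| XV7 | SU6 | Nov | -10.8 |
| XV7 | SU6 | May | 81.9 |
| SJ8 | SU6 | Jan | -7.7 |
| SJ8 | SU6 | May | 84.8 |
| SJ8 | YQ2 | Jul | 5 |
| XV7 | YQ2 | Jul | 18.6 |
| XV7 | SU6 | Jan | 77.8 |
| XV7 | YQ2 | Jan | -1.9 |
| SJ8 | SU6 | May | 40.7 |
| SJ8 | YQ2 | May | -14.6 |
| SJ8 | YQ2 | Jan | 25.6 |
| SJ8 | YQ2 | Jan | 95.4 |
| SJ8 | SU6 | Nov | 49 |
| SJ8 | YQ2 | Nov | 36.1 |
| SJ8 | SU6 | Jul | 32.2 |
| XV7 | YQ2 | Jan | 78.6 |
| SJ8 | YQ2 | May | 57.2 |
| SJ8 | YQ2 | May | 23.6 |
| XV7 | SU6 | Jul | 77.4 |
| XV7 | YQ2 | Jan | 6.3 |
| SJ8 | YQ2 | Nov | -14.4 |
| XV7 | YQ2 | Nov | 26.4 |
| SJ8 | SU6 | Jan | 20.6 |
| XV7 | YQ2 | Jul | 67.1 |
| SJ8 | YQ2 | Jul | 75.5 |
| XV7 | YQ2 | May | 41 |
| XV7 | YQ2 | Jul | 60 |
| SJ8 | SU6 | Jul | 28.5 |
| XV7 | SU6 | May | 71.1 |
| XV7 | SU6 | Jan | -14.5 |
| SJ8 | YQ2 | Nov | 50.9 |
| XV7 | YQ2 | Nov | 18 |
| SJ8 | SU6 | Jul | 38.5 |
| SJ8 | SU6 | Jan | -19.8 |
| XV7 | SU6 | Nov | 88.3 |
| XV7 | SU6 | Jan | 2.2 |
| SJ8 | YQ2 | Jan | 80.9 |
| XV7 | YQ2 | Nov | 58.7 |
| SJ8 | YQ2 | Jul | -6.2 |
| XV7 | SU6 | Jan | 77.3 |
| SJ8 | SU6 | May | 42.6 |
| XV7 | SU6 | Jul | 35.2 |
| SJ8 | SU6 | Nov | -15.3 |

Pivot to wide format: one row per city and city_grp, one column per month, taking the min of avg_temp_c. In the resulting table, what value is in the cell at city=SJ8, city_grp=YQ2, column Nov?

Rows with city=SJ8, city_grp=YQ2 and month=Nov: avg_temp_c values are -8.9, 36.1, -14.4, 50.9.
min(-8.9, 36.1, -14.4, 50.9) = -14.4.

-14.4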